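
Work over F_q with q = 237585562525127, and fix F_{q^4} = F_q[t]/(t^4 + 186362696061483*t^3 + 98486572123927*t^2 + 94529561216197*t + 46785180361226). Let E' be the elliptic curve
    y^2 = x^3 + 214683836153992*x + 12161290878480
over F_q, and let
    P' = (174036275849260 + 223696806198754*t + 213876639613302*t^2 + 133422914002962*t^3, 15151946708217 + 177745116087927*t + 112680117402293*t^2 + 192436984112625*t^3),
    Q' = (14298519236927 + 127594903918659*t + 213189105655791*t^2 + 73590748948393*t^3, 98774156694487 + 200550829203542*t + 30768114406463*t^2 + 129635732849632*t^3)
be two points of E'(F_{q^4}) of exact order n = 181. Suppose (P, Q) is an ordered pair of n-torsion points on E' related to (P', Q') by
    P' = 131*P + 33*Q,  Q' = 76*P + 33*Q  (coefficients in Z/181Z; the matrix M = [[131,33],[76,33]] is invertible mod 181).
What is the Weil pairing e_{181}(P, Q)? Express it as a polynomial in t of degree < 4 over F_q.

195865619354050 + 187244210629476*t + 92759171356503*t^2 + 128347474526089*t^3

e_{181} is bilinear + alternating on E[181], so e_{181}(131*P + 33*Q, 76*P + 33*Q) = e_{181}(P,Q)^(131*33-33*76).
So e_{181}(P,Q) = e_{181}(P',Q')^{145}, since 5*145 = 1 mod 181.
n = 181 = (10110101)_2 (8 bits, wt 5); accumulate f_{181,P'}(Q'+S)/f_{181,P'}(S) along the 7-step ladder.
e_{181}(P',Q') = 109594691377624 + 18656945844352*t + 224529857860221*t^2 + 1162418267497*t^3.
Finally e_{181}(P,Q) = 195865619354050 + 187244210629476*t + 92759171356503*t^2 + 128347474526089*t^3.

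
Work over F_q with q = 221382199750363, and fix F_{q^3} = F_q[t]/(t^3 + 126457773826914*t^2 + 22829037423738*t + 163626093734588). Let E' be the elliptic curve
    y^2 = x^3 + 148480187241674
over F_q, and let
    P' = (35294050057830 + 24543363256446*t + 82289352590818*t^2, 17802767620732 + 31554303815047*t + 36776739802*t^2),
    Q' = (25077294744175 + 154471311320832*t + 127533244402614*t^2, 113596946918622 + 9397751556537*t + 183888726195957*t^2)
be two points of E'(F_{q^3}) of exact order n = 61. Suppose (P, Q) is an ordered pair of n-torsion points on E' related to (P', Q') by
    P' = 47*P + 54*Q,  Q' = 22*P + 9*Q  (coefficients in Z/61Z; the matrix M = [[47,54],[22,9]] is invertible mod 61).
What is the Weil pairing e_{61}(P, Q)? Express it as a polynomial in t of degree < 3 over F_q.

e_{61}(aP+bQ,cP+dQ) = e_{61}(P,Q)^(ad-bc); with (a,b,c,d)=(47,54,22,9) this gives the det-61 law.
So e_{61}(P,Q) = e_{61}(P',Q')^{24}, since 28*24 = 1 mod 61.
6-bit Miller (111101) on E'/F_{221382199750363} with a'=0, b'=148480187241674: accumulate tangent/chord ratios at Q'+S and P'+S'.
f_P(D_Q)/f_Q(D_P) = 95543057092891 + 154416366785987*t + 204157834641133*t^2.
Raise to 24: e(P,Q) = 183875011985624 + 43015133839008*t + 30701550022617*t^2 in mu_{61}.

183875011985624 + 43015133839008*t + 30701550022617*t^2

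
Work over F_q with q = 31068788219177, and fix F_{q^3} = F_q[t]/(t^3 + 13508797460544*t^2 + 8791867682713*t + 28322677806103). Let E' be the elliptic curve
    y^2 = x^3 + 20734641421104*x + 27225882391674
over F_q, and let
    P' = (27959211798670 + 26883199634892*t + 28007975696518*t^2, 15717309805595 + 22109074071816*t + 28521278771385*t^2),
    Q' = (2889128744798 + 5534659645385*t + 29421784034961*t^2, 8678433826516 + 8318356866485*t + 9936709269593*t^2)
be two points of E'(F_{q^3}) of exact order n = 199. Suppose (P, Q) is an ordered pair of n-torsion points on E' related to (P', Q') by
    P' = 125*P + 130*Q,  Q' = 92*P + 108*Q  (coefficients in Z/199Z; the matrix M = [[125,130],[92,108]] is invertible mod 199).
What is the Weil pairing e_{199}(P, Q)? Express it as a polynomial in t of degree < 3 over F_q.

16093847796736 + 2133542211632*t + 14578565226588*t^2

Under M = [[125,130],[92,108]] in GL_2(Z/199), e_{199}(P',Q') = e_{199}(P,Q)^(125*108-130*92 mod 199).
Inverting 147 mod 199: 88. Thus e_{199}(P,Q) = e(P',Q')^{88}.
Miller loop for e_{199} over F_{31068788219177^3}: bits of 199 = 11000111; 7 double steps + 4 add steps, l/v at each.
The quotient is 11211488461457 + 30990935768577*t + 19063846196873*t^2.
Hence e(P,Q) = 16093847796736 + 2133542211632*t + 14578565226588*t^2 in F_{31068788219177^3}^*.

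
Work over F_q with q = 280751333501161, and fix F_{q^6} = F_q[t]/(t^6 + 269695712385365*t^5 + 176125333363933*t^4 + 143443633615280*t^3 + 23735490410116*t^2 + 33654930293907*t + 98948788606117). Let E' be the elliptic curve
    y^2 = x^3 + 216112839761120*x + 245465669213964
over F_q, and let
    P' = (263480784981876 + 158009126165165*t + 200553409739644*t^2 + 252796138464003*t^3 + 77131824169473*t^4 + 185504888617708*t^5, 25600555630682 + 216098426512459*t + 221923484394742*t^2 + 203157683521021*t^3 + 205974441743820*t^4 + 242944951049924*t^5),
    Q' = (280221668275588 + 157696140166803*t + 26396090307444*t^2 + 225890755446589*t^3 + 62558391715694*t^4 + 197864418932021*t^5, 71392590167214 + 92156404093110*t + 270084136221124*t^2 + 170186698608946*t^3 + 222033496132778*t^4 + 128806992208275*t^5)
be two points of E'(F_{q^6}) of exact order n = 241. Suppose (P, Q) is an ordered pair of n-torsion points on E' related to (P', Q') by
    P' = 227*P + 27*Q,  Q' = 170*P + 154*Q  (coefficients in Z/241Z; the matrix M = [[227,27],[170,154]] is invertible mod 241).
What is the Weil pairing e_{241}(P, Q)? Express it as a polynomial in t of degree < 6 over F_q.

257401319357296 + 86766937855656*t + 99350719129942*t^2 + 98008392632802*t^3 + 151010849032365*t^4 + 28097014787522*t^5

e_{241} is bilinear + alternating on E[241], so e_{241}(227*P + 27*Q, 170*P + 154*Q) = e_{241}(P,Q)^(227*154-27*170).
Hence e(P,Q) = e(P',Q')^{121} where 121 = 2^{-1} mod 241.
8-bit Miller (11110001) on E'/F_{280751333501161} with a'=216112839761120, b'=245465669213964: accumulate tangent/chord ratios at Q'+S and P'+S'.
Miller gives e_{241}(P',Q') = 262774220501987 + 176602530067540*t + 4411494467143*t^2 + 262309374253033*t^3 + 198970965090929*t^4 + 5520158053594*t^5 in F_{280751333501161^6}.
Raise to 121: e(P,Q) = 257401319357296 + 86766937855656*t + 99350719129942*t^2 + 98008392632802*t^3 + 151010849032365*t^4 + 28097014787522*t^5 in mu_{241}.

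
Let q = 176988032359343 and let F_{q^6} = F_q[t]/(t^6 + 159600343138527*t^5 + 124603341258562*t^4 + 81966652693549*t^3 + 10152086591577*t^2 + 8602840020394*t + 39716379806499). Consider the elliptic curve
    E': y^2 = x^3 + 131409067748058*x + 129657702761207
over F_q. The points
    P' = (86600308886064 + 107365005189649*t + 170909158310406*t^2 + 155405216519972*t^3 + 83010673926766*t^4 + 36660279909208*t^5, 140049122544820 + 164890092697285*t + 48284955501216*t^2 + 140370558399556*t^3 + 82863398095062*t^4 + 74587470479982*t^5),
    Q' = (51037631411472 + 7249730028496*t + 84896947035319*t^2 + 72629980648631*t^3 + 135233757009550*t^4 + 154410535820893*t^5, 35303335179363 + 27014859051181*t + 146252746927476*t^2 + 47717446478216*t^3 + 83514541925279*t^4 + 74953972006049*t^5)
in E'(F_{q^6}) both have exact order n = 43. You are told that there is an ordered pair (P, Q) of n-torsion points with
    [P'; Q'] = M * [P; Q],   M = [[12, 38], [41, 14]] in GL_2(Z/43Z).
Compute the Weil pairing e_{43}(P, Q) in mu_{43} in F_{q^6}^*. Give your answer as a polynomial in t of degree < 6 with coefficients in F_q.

133888553888108 + 108168241489310*t + 173015429963866*t^2 + 60058037878664*t^3 + 70496944018678*t^4 + 141659687782173*t^5

Since e_{43}(P,P)=e_{43}(Q,Q)=1 and e_{43}(Q,P)=e_{43}(P,Q)^{-1}, expanding e_{43}(12*P + 38*Q,41*P + 14*Q) leaves e(P,Q)^det(M).
det M = 12*14 - 38*41 = -1390 = 29 (mod 43); 29^{-1} = 3 (mod 43).
Run Miller on y^2=x^3+131409067748058*x+129657702761207 over F_{176988032359343}: ladder 101011 (6 bits); e = f_P(D_Q)/f_Q(D_P).
The quotient is 81520517715306 + 28079038944203*t + 87765072177543*t^2 + 2481390440945*t^3 + 139335287441634*t^4 + 167599402569980*t^5.
e_{43}(P,Q) = (81520517715306 + 28079038944203*t + 87765072177543*t^2 + 2481390440945*t^3 + 139335287441634*t^4 + 167599402569980*t^5)^{3} = 133888553888108 + 108168241489310*t + 173015429963866*t^2 + 60058037878664*t^3 + 70496944018678*t^4 + 141659687782173*t^5.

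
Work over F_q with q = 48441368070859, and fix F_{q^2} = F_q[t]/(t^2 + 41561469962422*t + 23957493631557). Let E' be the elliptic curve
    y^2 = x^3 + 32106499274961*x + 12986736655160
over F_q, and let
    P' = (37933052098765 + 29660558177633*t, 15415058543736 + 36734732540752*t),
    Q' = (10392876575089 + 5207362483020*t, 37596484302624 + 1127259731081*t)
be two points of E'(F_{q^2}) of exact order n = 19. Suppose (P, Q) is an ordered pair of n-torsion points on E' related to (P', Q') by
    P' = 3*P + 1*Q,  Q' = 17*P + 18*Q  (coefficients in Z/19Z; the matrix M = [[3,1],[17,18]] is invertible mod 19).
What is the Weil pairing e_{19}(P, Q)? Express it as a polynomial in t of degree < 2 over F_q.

Under M = [[3,1],[17,18]] in GL_2(Z/19), e_{19}(P',Q') = e_{19}(P,Q)^(3*18-1*17 mod 19).
Hence e(P,Q) = e(P',Q')^{18} where 18 = 18^{-1} mod 19.
Run Miller on y^2=x^3+32106499274961*x+12986736655160 over F_{48441368070859}: ladder 10011 (5 bits); e = f_P(D_Q)/f_Q(D_P).
The quotient is 34143943996232 + 13200811288161*t.
Raise to 18: e(P,Q) = 17495053383100 + 35240556782698*t in mu_{19}.

17495053383100 + 35240556782698*t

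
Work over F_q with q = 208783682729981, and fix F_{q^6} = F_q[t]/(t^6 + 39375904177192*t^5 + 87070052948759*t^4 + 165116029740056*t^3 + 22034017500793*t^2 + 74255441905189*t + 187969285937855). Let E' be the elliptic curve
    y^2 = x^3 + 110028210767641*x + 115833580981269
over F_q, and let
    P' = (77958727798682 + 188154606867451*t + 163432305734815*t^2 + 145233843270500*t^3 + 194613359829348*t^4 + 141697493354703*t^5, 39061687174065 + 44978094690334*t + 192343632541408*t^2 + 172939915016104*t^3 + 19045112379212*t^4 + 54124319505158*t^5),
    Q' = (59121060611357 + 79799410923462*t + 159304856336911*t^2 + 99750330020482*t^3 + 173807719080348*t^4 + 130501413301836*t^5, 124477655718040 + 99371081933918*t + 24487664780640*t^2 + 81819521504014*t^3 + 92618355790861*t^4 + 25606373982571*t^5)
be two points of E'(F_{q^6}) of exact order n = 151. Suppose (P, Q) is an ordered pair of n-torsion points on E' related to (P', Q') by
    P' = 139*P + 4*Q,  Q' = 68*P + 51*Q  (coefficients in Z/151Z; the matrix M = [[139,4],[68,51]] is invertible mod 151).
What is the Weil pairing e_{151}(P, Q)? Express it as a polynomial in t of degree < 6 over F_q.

190590029795855 + 29394484058069*t + 86768598674995*t^2 + 68448975434986*t^3 + 82650046980166*t^4 + 104345263514177*t^5

e_{151}(aP+bQ,cP+dQ) = e_{151}(P,Q)^(ad-bc); with (a,b,c,d)=(139,4,68,51) this gives the det-151 law.
139*51 - 4*68 = 6817; reduced mod 151: det = 22, inverse 103.
Miller loop for e_{151} over F_{208783682729981^6}: bits of 151 = 10010111; 7 double steps + 4 add steps, l/v at each.
So e_{151}(P',Q') = 79597463113390 + 181117975517461*t + 62909403803842*t^2 + 54648436785932*t^3 + 201291782431732*t^4 + 68591379470640*t^5.
Finally e_{151}(P,Q) = 190590029795855 + 29394484058069*t + 86768598674995*t^2 + 68448975434986*t^3 + 82650046980166*t^4 + 104345263514177*t^5.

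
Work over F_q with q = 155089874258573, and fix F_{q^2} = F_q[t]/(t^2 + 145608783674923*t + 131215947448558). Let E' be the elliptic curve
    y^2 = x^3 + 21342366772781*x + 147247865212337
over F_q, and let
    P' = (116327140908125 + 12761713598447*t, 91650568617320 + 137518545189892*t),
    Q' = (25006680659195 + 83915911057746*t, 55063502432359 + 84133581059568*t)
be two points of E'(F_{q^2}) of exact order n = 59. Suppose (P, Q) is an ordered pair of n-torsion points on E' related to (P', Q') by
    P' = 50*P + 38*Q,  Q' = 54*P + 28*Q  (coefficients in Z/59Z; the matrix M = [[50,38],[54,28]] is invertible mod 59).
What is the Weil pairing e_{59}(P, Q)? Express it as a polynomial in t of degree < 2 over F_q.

15834364933305 + 148067585730527*t

e_{59}(aP+bQ,cP+dQ) = e_{59}(P,Q)^(ad-bc); with (a,b,c,d)=(50,38,54,28) this gives the det-59 law.
det M = 50*28 - 38*54 = -652 = 56 (mod 59); 56^{-1} = 39 (mod 59).
Build f_{59,P'} and f_{59,Q'} via the 6-bit ladder of 59=111011_2; evaluate at shifted divisors; quotient in F_{155089874258573^2}.
e_{59}(P',Q') = 113092165840103 + 91987483119801*t.
e_{59}(P,Q) = (113092165840103 + 91987483119801*t)^{39} = 15834364933305 + 148067585730527*t.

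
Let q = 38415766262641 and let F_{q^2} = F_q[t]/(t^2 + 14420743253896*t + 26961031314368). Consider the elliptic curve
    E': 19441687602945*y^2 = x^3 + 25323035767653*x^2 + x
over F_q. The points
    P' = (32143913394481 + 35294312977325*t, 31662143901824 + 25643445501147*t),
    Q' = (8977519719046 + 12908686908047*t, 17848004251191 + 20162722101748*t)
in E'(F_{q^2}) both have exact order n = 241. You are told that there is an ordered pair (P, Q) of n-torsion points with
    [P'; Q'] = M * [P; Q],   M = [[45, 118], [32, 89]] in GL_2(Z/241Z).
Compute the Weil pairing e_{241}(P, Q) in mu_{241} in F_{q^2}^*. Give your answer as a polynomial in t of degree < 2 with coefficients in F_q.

18793307021390 + 20277593528979*t

Since e_{241}(P,P)=e_{241}(Q,Q)=1 and e_{241}(Q,P)=e_{241}(P,Q)^{-1}, expanding e_{241}(45*P + 118*Q,32*P + 89*Q) leaves e(P,Q)^det(M).
Inverting 229 mod 241: 20. Thus e_{241}(P,Q) = e(P',Q')^{20}.
(x,y)|->(10524947491416x+15334137233736,10524947491416y) sends E' to y^2=x^3+17319405362062*x.
8-bit Miller (11110001) on E'/F_{38415766262641} with a'=17319405362062, b'=0: accumulate tangent/chord ratios at Q'+S and P'+S'.
Miller gives e_{241}(P',Q') = 37482158446745 + 12435479567806*t in F_{38415766262641^2}.
(37482158446745 + 12435479567806*t)^{20} mod (38415766262641,f) = 18793307021390 + 20277593528979*t.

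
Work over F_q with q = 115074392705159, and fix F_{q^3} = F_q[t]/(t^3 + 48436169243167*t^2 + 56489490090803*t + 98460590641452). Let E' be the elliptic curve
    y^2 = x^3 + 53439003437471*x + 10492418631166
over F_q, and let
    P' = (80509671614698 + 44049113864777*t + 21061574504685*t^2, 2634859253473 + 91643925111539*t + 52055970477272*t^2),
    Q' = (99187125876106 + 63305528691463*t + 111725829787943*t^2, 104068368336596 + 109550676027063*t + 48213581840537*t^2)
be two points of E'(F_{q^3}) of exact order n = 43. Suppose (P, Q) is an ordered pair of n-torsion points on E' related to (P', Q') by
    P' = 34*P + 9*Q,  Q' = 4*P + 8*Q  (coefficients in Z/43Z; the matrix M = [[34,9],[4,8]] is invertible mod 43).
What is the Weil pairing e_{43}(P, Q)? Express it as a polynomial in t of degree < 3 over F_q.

e_{43} is bilinear + alternating on E[43], so e_{43}(34*P + 9*Q, 4*P + 8*Q) = e_{43}(P,Q)^(34*8-9*4).
det M = 34*8 - 9*4 = 236 = 21 (mod 43); 21^{-1} = 41 (mod 43).
Run Miller on y^2=x^3+53439003437471*x+10492418631166 over F_{115074392705159}: ladder 101011 (6 bits); e = f_P(D_Q)/f_Q(D_P).
f_P(D_Q)/f_Q(D_P) = 104378144379137 + 62113048314890*t + 86170293362850*t^2.
Hence e(P,Q) = 58875074832304 + 112778996629224*t + 77658360158097*t^2 in F_{115074392705159^3}^*.

58875074832304 + 112778996629224*t + 77658360158097*t^2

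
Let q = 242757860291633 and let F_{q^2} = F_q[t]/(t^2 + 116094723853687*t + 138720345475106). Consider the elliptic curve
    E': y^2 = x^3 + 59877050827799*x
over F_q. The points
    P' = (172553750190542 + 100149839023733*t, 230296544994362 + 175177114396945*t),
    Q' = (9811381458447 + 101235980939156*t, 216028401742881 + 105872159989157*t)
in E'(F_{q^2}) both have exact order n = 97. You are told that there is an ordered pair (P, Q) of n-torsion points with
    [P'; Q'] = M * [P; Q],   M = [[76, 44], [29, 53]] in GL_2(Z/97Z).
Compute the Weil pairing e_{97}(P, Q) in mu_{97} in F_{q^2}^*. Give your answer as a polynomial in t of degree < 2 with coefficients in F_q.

76740826217844 + 151688714891620*t

Under M = [[76,44],[29,53]] in GL_2(Z/97), e_{97}(P',Q') = e_{97}(P,Q)^(76*53-44*29 mod 97).
Inverting 36 mod 97: 62. Thus e_{97}(P,Q) = e(P',Q')^{62}.
Build f_{97,P'} and f_{97,Q'} via the 7-bit ladder of 97=1100001_2; evaluate at shifted divisors; quotient in F_{242757860291633^2}.
Result: e(P',Q') = 12783965502509 + 50967923825775*t.
Thus e_{97}(P,Q) = 76740826217844 + 151688714891620*t.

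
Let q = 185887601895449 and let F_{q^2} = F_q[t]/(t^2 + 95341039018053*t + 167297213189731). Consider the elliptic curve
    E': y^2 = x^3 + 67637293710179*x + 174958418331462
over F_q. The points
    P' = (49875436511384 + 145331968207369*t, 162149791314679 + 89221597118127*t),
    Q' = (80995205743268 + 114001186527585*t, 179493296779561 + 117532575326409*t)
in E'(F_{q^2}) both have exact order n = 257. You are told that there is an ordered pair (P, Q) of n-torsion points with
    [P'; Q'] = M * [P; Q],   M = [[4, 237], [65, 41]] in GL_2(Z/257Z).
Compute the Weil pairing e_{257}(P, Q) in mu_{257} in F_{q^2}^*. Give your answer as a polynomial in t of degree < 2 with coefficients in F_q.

126887986994873 + 71159513498614*t

e_{257}(aP+bQ,cP+dQ) = e_{257}(P,Q)^(ad-bc); with (a,b,c,d)=(4,237,65,41) this gives the det-257 law.
So e_{257}(P,Q) = e_{257}(P',Q')^{56}, since 179*56 = 1 mod 257.
9-bit Miller (100000001) on E'/F_{185887601895449} with a'=67637293710179, b'=174958418331462: accumulate tangent/chord ratios at Q'+S and P'+S'.
So e_{257}(P',Q') = 11437750237208 + 21048850572258*t.
Hence e(P,Q) = 126887986994873 + 71159513498614*t in F_{185887601895449^2}^*.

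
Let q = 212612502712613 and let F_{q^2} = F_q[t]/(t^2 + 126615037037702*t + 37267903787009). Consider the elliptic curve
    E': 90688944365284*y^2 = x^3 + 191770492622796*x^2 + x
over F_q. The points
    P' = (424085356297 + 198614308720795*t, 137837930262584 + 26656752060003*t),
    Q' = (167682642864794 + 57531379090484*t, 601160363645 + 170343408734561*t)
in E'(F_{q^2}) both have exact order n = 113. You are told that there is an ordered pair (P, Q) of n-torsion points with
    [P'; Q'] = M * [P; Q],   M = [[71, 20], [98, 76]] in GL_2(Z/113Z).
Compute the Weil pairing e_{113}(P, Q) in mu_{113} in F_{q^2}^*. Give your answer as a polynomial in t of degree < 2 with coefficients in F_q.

120331389545582 + 23067831641400*t

Alternating bilinearity on E[113] (values in mu_{113} in F_{212612502712613^2}) gives e(P',Q') = e(P,Q)^det(M).
Hence e(P,Q) = e(P',Q')^{86} where 86 = 46^{-1} mod 113.
Undo Montgomery via alpha=101708525845119, beta=30024853835404: (a',b')=(14788074798467,177631367755199) over F_{212612502712613}.
Build f_{113,P'} and f_{113,Q'} via the 7-bit ladder of 113=1110001_2; evaluate at shifted divisors; quotient in F_{212612502712613^2}.
e_{113}(P',Q') = 53513469908741 + 32543523088648*t.
Hence e(P,Q) = 120331389545582 + 23067831641400*t in F_{212612502712613^2}^*.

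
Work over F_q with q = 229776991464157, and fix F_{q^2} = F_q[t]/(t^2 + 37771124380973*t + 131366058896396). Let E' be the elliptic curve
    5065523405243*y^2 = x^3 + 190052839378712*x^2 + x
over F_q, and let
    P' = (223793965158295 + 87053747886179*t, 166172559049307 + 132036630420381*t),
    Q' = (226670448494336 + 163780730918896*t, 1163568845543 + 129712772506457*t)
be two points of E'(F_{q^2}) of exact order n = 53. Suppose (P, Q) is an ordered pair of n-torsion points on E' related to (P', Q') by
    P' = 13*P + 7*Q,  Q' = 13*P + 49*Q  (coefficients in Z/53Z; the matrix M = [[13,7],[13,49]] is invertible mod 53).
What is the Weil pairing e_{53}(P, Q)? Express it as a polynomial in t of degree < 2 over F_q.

The 53-Weil pairing on E[53] over F_{229776991464157} is alternating-bilinear: e_{53}(P',Q') = e_{53}(P,Q)^det(M).
Hence e(P,Q) = e(P',Q')^{10} where 10 = 16^{-1} mod 53.
Undo Montgomery via alpha=8462211984631, beta=9282865798441: (a',b')=(89861390952275,77085369221204) over F_{229776991464157}.
Double-and-add over 110101: 6-1 doublings, 4-1 additions; each step l_{T,T}/v_{2T} or l_{T,P'}/v at Q'+S for random S.
e_{53}(P',Q') = 55848094486523 + 52133296415638*t.
e_{53}(P,Q) = (55848094486523 + 52133296415638*t)^{10} = 51480255681801 + 94172375380799*t.

51480255681801 + 94172375380799*t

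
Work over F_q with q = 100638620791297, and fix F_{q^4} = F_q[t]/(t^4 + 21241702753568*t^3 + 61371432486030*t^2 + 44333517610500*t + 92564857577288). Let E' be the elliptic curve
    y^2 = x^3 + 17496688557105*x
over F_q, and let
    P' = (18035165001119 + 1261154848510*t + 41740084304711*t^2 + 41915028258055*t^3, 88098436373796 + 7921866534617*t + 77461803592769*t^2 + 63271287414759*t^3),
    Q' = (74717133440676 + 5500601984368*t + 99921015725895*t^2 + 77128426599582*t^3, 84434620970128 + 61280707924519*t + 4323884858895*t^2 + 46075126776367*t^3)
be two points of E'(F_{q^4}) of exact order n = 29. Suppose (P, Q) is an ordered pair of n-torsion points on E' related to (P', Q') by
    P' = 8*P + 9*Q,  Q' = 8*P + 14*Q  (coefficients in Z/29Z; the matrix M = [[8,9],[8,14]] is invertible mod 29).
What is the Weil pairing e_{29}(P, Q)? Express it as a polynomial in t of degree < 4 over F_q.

Alternating bilinearity on E[29] (values in mu_{29} in F_{100638620791297^4}) gives e(P',Q') = e(P,Q)^det(M).
Inverting 11 mod 29: 8. Thus e_{29}(P,Q) = e(P',Q')^{8}.
5-bit Miller (11101) on E'/F_{100638620791297} with a'=17496688557105, b'=0: accumulate tangent/chord ratios at Q'+S and P'+S'.
So e_{29}(P',Q') = 20773315318160 + 100566507162909*t + 42374082058049*t^2 + 6232824523141*t^3.
Thus e_{29}(P,Q) = 20802738329413 + 99705150168987*t + 31458485897934*t^2 + 75335395508957*t^3.

20802738329413 + 99705150168987*t + 31458485897934*t^2 + 75335395508957*t^3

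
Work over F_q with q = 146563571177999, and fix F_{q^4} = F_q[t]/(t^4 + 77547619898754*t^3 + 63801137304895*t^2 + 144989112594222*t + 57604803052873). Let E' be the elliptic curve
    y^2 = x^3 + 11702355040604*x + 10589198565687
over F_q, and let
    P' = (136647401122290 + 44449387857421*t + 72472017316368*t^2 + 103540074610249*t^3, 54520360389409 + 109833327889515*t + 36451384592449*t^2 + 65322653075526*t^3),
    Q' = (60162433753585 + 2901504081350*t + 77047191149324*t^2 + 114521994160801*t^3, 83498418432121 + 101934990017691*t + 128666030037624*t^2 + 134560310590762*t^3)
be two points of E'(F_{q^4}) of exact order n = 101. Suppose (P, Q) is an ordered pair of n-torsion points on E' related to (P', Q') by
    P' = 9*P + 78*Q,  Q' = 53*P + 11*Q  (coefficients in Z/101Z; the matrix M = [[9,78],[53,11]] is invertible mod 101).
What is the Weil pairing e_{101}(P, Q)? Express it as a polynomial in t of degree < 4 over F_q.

Under M = [[9,78],[53,11]] in GL_2(Z/101), e_{101}(P',Q') = e_{101}(P,Q)^(9*11-78*53 mod 101).
Inverting 5 mod 101: 81. Thus e_{101}(P,Q) = e(P',Q')^{81}.
Run Miller on y^2=x^3+11702355040604*x+10589198565687 over F_{146563571177999}: ladder 1100101 (7 bits); e = f_P(D_Q)/f_Q(D_P).
f_P(D_Q)/f_Q(D_P) = 44361631206705 + 80192346548231*t + 132928997232349*t^2 + 81337963394711*t^3.
Hence e(P,Q) = 123220718169704 + 125190369576164*t + 67809642892899*t^2 + 60018450645456*t^3 in F_{146563571177999^4}^*.

123220718169704 + 125190369576164*t + 67809642892899*t^2 + 60018450645456*t^3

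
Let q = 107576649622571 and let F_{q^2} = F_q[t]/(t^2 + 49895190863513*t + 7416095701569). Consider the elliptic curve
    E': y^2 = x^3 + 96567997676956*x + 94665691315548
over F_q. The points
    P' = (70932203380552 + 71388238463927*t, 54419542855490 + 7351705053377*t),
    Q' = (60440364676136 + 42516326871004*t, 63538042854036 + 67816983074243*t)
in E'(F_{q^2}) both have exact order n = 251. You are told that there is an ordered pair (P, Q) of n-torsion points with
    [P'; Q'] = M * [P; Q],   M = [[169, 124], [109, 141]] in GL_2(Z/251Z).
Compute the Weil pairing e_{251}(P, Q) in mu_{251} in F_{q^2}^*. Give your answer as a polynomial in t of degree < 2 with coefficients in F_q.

e_{251}(aP+bQ,cP+dQ) = e_{251}(P,Q)^(ad-bc); with (a,b,c,d)=(169,124,109,141) this gives the det-251 law.
So e_{251}(P,Q) = e_{251}(P',Q')^{194}, since 22*194 = 1 mod 251.
8-bit Miller (11111011) on E'/F_{107576649622571} with a'=96567997676956, b'=94665691315548: accumulate tangent/chord ratios at Q'+S and P'+S'.
e_{251}(P',Q') = 76990755797322 + 31045593384589*t.
e_{251}(P,Q) = (76990755797322 + 31045593384589*t)^{194} = 22499495274315 + 63908140008001*t.

22499495274315 + 63908140008001*t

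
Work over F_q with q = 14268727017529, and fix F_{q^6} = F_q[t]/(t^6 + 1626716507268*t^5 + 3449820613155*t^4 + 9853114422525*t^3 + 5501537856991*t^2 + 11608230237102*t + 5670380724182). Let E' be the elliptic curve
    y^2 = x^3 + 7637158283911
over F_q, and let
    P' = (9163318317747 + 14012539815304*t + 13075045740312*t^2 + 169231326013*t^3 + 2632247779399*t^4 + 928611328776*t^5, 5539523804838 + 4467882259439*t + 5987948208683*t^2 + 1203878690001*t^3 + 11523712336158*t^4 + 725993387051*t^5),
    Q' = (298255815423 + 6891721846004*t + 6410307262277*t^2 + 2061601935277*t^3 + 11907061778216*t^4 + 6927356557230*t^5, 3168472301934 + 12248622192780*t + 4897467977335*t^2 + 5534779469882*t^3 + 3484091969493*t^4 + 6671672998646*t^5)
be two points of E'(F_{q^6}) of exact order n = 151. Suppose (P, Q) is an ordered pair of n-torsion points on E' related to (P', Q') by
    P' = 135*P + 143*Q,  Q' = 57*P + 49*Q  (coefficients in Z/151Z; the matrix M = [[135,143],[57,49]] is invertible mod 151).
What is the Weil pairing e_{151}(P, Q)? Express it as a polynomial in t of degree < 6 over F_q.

e_{151}(aP+bQ,cP+dQ) = e_{151}(P,Q)^(ad-bc); with (a,b,c,d)=(135,143,57,49) this gives the det-151 law.
So e_{151}(P,Q) = e_{151}(P',Q')^{29}, since 125*29 = 1 mod 151.
n = 151 = (10010111)_2 (8 bits, wt 5); accumulate f_{151,P'}(Q'+S)/f_{151,P'}(S) along the 7-step ladder.
Result: e(P',Q') = 1625692447676 + 2013150632371*t + 10993955514429*t^2 + 7823730203689*t^3 + 1306026626043*t^4 + 13150900511701*t^5.
(1625692447676 + 2013150632371*t + 10993955514429*t^2 + 7823730203689*t^3 + 1306026626043*t^4 + 13150900511701*t^5)^{29} mod (14268727017529,f) = 10321423656723 + 4672095336993*t + 2112732127618*t^2 + 11582597971777*t^3 + 9092230577768*t^4 + 9925218990859*t^5.

10321423656723 + 4672095336993*t + 2112732127618*t^2 + 11582597971777*t^3 + 9092230577768*t^4 + 9925218990859*t^5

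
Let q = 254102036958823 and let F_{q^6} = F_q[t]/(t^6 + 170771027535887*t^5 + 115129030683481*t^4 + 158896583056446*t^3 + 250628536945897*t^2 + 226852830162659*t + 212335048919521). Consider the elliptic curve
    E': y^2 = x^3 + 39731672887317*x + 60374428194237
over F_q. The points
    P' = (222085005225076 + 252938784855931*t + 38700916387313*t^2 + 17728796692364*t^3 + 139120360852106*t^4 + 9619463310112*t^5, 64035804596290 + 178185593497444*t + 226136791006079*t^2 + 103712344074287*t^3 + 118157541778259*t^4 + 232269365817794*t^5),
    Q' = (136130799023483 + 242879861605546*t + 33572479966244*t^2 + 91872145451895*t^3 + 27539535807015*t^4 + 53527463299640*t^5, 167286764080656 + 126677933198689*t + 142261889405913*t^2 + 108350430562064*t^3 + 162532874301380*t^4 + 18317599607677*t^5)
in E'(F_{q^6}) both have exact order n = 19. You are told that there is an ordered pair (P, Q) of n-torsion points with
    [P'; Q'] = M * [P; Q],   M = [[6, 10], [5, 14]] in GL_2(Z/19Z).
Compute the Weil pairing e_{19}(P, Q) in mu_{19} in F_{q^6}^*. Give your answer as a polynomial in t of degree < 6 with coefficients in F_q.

Since e_{19}(P,P)=e_{19}(Q,Q)=1 and e_{19}(Q,P)=e_{19}(P,Q)^{-1}, expanding e_{19}(6*P + 10*Q,5*P + 14*Q) leaves e(P,Q)^det(M).
So e_{19}(P,Q) = e_{19}(P',Q')^{14}, since 15*14 = 1 mod 19.
Run Miller on y^2=x^3+39731672887317*x+60374428194237 over F_{254102036958823}: ladder 10011 (5 bits); e = f_P(D_Q)/f_Q(D_P).
The quotient is 199522523325132 + 253173544532634*t + 23078543303213*t^2 + 97471203652761*t^3 + 190475252802462*t^4 + 172994914009556*t^5.
Finally e_{19}(P,Q) = 32443801367967 + 202554429623411*t + 181137404400974*t^2 + 225553216182624*t^3 + 173313601453384*t^4 + 171308841672040*t^5.

32443801367967 + 202554429623411*t + 181137404400974*t^2 + 225553216182624*t^3 + 173313601453384*t^4 + 171308841672040*t^5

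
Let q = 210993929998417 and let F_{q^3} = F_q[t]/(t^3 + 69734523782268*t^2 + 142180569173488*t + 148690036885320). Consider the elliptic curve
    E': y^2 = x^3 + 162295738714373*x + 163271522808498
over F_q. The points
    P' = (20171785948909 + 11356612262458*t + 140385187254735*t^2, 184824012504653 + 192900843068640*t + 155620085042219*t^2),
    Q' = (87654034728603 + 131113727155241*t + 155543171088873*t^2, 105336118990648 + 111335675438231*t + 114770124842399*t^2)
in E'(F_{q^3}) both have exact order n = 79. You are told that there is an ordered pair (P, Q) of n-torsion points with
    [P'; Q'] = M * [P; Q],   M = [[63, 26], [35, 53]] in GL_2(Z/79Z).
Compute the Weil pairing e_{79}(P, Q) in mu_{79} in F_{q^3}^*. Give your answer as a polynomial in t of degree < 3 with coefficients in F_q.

The 79-Weil pairing on E[79] over F_{210993929998417} is alternating-bilinear: e_{79}(P',Q') = e_{79}(P,Q)^det(M).
Hence e(P,Q) = e(P',Q')^{75} where 75 = 59^{-1} mod 79.
Build f_{79,P'} and f_{79,Q'} via the 7-bit ladder of 79=1001111_2; evaluate at shifted divisors; quotient in F_{210993929998417^3}.
Result: e(P',Q') = 98073301159974 + 93995093091784*t + 193137053662633*t^2.
Raise to 75: e(P,Q) = 122988970390517 + 137273289123087*t + 195294527592817*t^2 in mu_{79}.

122988970390517 + 137273289123087*t + 195294527592817*t^2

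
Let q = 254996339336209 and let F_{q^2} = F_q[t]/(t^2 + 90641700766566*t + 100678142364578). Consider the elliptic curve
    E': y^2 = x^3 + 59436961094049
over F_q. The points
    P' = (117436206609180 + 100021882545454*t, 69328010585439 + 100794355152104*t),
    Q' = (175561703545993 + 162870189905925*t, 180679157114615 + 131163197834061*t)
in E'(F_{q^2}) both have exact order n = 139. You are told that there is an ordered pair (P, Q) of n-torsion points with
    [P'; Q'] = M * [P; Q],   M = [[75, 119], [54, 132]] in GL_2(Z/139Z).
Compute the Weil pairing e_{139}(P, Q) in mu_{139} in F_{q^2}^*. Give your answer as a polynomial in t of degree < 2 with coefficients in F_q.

The 139-Weil pairing on E[139] over F_{254996339336209} is alternating-bilinear: e_{139}(P',Q') = e_{139}(P,Q)^det(M).
det(M) mod 139 = 138; its inverse in (Z/139)^* is 138 (check: 138*138 mod 139 = 1).
Double-and-add over 10001011: 8-1 doublings, 4-1 additions; each step l_{T,T}/v_{2T} or l_{T,P'}/v at Q'+S for random S.
The quotient is 220869251891980 + 44903732621104*t.
(220869251891980 + 44903732621104*t)^{138} mod (254996339336209,f) = 208543421674974 + 210092606715105*t.

208543421674974 + 210092606715105*t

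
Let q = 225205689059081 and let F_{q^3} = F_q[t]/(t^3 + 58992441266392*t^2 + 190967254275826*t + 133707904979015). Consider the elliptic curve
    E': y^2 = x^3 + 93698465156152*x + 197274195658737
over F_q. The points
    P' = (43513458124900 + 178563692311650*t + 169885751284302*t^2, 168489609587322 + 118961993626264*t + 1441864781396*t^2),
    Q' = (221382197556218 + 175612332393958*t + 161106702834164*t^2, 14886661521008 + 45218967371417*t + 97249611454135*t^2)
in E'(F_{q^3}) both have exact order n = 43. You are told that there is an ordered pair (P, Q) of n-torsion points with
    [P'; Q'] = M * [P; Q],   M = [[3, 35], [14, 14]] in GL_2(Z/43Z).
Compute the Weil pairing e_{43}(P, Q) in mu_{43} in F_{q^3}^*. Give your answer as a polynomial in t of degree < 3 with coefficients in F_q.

206914677001540 + 43942967408061*t + 125871802879989*t^2

Under M = [[3,35],[14,14]] in GL_2(Z/43), e_{43}(P',Q') = e_{43}(P,Q)^(3*14-35*14 mod 43).
Hence e(P,Q) = e(P',Q')^{31} where 31 = 25^{-1} mod 43.
Run Miller on y^2=x^3+93698465156152*x+197274195658737 over F_{225205689059081}: ladder 101011 (6 bits); e = f_P(D_Q)/f_Q(D_P).
Result: e(P',Q') = 176025796559241 + 65335086172010*t + 82774743621191*t^2.
(176025796559241 + 65335086172010*t + 82774743621191*t^2)^{31} mod (225205689059081,f) = 206914677001540 + 43942967408061*t + 125871802879989*t^2.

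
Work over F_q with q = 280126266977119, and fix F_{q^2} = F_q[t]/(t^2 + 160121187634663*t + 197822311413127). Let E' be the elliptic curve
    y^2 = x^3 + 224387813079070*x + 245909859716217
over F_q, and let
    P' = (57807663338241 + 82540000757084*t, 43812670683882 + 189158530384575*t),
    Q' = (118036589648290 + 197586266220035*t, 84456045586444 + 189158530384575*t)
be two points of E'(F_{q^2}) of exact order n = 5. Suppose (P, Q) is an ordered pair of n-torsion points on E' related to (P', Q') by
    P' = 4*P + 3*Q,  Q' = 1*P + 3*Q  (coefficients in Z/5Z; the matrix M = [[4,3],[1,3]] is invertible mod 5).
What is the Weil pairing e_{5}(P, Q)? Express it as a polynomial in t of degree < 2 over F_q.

197724575083157 + 103635548575826*t

e_{5} is bilinear + alternating on E[5], so e_{5}(4*P + 3*Q, 1*P + 3*Q) = e_{5}(P,Q)^(4*3-3*1).
det M = 4*3 - 3*1 = 9 = 4 (mod 5); 4^{-1} = 4 (mod 5).
n = 5 = (101)_2 (3 bits, wt 2); accumulate f_{5,P'}(Q'+S)/f_{5,P'}(S) along the 2-step ladder.
e_{5}(P',Q') = 74681914398408 + 176490718401293*t.
Hence e(P,Q) = 197724575083157 + 103635548575826*t in F_{280126266977119^2}^*.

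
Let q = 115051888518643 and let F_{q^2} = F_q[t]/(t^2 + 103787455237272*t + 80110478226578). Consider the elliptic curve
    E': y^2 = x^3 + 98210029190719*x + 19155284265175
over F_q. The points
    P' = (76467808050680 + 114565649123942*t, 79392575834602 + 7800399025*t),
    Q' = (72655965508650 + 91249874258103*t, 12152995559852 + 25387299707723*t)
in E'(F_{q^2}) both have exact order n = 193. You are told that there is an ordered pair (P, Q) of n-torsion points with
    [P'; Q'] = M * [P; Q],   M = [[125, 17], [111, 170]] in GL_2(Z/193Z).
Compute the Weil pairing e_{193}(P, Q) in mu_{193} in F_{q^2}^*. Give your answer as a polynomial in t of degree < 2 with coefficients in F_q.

Since e_{193}(P,P)=e_{193}(Q,Q)=1 and e_{193}(Q,P)=e_{193}(P,Q)^{-1}, expanding e_{193}(125*P + 17*Q,111*P + 170*Q) leaves e(P,Q)^det(M).
So e_{193}(P,Q) = e_{193}(P',Q')^{144}, since 63*144 = 1 mod 193.
Run Miller on y^2=x^3+98210029190719*x+19155284265175 over F_{115051888518643}: ladder 11000001 (8 bits); e = f_P(D_Q)/f_Q(D_P).
Miller gives e_{193}(P',Q') = 35376405432227 + 81427675226073*t in F_{115051888518643^2}.
e_{193}(P,Q) = (35376405432227 + 81427675226073*t)^{144} = 82509280283727 + 73931793966937*t.

82509280283727 + 73931793966937*t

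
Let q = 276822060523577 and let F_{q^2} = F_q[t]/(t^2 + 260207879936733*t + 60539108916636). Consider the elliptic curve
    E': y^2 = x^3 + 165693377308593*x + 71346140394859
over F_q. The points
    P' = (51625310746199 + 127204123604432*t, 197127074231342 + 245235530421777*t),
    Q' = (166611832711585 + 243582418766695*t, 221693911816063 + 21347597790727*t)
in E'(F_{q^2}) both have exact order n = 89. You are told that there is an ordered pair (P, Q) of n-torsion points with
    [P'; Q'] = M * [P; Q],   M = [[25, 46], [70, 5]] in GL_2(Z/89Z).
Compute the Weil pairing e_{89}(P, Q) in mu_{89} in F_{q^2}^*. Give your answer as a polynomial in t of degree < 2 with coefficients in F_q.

Under M = [[25,46],[70,5]] in GL_2(Z/89), e_{89}(P',Q') = e_{89}(P,Q)^(25*5-46*70 mod 89).
Inverting 20 mod 89: 49. Thus e_{89}(P,Q) = e(P',Q')^{49}.
Build f_{89,P'} and f_{89,Q'} via the 7-bit ladder of 89=1011001_2; evaluate at shifted divisors; quotient in F_{276822060523577^2}.
f_P(D_Q)/f_Q(D_P) = 219933118681881 + 173836903887963*t.
e_{89}(P,Q) = (219933118681881 + 173836903887963*t)^{49} = 133320938780906 + 213581498845394*t.

133320938780906 + 213581498845394*t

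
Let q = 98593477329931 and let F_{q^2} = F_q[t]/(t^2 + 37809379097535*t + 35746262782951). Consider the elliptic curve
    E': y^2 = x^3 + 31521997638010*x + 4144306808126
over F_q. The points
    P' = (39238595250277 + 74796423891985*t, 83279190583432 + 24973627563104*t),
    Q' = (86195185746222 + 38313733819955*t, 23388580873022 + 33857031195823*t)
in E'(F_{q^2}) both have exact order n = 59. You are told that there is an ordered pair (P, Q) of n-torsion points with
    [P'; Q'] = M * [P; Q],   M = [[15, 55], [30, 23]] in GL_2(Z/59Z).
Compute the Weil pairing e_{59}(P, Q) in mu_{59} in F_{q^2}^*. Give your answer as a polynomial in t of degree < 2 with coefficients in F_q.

e_{59} is bilinear + alternating on E[59], so e_{59}(15*P + 55*Q, 30*P + 23*Q) = e_{59}(P,Q)^(15*23-55*30).
So e_{59}(P,Q) = e_{59}(P',Q')^{42}, since 52*42 = 1 mod 59.
6-bit Miller (111011) on E'/F_{98593477329931} with a'=31521997638010, b'=4144306808126: accumulate tangent/chord ratios at Q'+S and P'+S'.
The quotient is 39028540310009 + 27814434833308*t.
(39028540310009 + 27814434833308*t)^{42} mod (98593477329931,f) = 49003469062586 + 41029569471284*t.

49003469062586 + 41029569471284*t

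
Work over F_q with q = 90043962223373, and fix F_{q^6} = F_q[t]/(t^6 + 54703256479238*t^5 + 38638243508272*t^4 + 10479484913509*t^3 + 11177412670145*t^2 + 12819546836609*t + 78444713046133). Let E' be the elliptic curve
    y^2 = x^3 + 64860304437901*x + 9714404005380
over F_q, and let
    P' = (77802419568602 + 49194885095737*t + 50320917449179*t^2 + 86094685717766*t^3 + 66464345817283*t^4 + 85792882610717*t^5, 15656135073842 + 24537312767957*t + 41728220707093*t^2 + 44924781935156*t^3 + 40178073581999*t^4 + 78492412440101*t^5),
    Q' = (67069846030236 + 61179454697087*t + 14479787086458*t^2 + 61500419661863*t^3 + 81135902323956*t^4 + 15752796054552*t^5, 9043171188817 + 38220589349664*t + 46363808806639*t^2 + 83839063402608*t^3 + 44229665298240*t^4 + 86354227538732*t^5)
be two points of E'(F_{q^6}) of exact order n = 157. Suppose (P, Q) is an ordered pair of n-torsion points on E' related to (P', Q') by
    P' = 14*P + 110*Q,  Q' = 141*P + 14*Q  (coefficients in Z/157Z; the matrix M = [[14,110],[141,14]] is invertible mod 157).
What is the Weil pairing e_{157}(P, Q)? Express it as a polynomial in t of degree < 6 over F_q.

46615290670736 + 59176871778133*t + 16582875222489*t^2 + 38132262013507*t^3 + 81624231504809*t^4 + 20662991840931*t^5

e_{157}(aP+bQ,cP+dQ) = e_{157}(P,Q)^(ad-bc); with (a,b,c,d)=(14,110,141,14) this gives the det-157 law.
Hence e(P,Q) = e(P',Q')^{24} where 24 = 72^{-1} mod 157.
Run Miller on y^2=x^3+64860304437901*x+9714404005380 over F_{90043962223373}: ladder 10011101 (8 bits); e = f_P(D_Q)/f_Q(D_P).
So e_{157}(P',Q') = 76237880407665 + 66184843575296*t + 86403993794676*t^2 + 29034068234608*t^3 + 45661474033002*t^4 + 22997636742666*t^5.
Finally e_{157}(P,Q) = 46615290670736 + 59176871778133*t + 16582875222489*t^2 + 38132262013507*t^3 + 81624231504809*t^4 + 20662991840931*t^5.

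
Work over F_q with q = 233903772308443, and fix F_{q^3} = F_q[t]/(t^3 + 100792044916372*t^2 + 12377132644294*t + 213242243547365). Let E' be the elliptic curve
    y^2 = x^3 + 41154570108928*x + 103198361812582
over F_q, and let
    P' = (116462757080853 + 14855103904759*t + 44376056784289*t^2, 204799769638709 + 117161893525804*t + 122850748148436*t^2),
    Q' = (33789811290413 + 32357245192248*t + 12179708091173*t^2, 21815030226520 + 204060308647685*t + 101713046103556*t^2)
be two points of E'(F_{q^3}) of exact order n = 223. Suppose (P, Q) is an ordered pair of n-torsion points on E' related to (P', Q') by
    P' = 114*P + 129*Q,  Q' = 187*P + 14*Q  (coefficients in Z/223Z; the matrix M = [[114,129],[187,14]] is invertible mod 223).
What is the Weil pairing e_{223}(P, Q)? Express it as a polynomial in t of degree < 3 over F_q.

The 223-Weil pairing on E[223] over F_{233903772308443} is alternating-bilinear: e_{223}(P',Q') = e_{223}(P,Q)^det(M).
Hence e(P,Q) = e(P',Q')^{167} where 167 = 219^{-1} mod 223.
Run Miller on y^2=x^3+41154570108928*x+103198361812582 over F_{233903772308443}: ladder 11011111 (8 bits); e = f_P(D_Q)/f_Q(D_P).
e_{223}(P',Q') = 147391030725821 + 136626161415542*t + 182724134084602*t^2.
Finally e_{223}(P,Q) = 25154742640301 + 42987951706458*t + 21039146525346*t^2.

25154742640301 + 42987951706458*t + 21039146525346*t^2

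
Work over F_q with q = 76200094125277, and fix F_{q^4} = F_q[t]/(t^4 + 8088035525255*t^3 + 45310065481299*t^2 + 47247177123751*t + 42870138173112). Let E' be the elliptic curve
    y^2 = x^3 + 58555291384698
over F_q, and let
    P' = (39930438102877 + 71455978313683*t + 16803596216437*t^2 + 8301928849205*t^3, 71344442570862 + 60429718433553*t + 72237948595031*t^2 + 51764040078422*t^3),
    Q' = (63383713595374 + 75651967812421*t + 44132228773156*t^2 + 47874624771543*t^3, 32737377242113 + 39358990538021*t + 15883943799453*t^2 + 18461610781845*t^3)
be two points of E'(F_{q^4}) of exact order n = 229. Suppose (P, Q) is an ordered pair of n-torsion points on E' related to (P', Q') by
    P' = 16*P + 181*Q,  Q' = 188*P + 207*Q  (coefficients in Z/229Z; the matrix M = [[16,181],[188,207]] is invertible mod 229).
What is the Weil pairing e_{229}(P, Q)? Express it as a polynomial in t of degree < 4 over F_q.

28182602976201 + 4653285752807*t + 59839811679930*t^2 + 462089160906*t^3

e_{229}(aP+bQ,cP+dQ) = e_{229}(P,Q)^(ad-bc); with (a,b,c,d)=(16,181,188,207) this gives the det-229 law.
det(M) mod 229 = 199; its inverse in (Z/229)^* is 145 (check: 199*145 mod 229 = 1).
8-bit Miller (11100101) on E'/F_{76200094125277} with a'=0, b'=58555291384698: accumulate tangent/chord ratios at Q'+S and P'+S'.
e_{229}(P',Q') = 67843518453902 + 26872239865216*t + 74158908528113*t^2 + 46270027380509*t^3.
Raise to 145: e(P,Q) = 28182602976201 + 4653285752807*t + 59839811679930*t^2 + 462089160906*t^3 in mu_{229}.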